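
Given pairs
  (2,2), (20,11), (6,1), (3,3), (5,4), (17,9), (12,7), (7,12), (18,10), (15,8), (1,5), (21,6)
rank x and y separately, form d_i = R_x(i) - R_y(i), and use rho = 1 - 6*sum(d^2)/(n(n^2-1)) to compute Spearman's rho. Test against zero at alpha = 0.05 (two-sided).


Step 1: Rank x and y separately (midranks; no ties here).
rank(x): 2->2, 20->11, 6->5, 3->3, 5->4, 17->9, 12->7, 7->6, 18->10, 15->8, 1->1, 21->12
rank(y): 2->2, 11->11, 1->1, 3->3, 4->4, 9->9, 7->7, 12->12, 10->10, 8->8, 5->5, 6->6
Step 2: d_i = R_x(i) - R_y(i); compute d_i^2.
  (2-2)^2=0, (11-11)^2=0, (5-1)^2=16, (3-3)^2=0, (4-4)^2=0, (9-9)^2=0, (7-7)^2=0, (6-12)^2=36, (10-10)^2=0, (8-8)^2=0, (1-5)^2=16, (12-6)^2=36
sum(d^2) = 104.
Step 3: rho = 1 - 6*104 / (12*(12^2 - 1)) = 1 - 624/1716 = 0.636364.
Step 4: Under H0, t = rho * sqrt((n-2)/(1-rho^2)) = 2.6087 ~ t(10).
Step 5: Two-sided p-value from the t-distribution with 10 df = 0.026097.
Step 6: alpha = 0.05. reject H0.

rho = 0.6364, p = 0.026097, reject H0 at alpha = 0.05.


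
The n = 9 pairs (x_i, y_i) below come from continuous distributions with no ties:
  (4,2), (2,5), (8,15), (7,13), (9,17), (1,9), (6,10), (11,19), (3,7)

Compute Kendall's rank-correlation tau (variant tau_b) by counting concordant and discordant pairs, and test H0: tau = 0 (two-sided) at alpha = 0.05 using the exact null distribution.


Step 1: Enumerate the 36 unordered pairs (i,j) with i<j and classify each by sign(x_j-x_i) * sign(y_j-y_i).
  (1,2):dx=-2,dy=+3->D; (1,3):dx=+4,dy=+13->C; (1,4):dx=+3,dy=+11->C; (1,5):dx=+5,dy=+15->C
  (1,6):dx=-3,dy=+7->D; (1,7):dx=+2,dy=+8->C; (1,8):dx=+7,dy=+17->C; (1,9):dx=-1,dy=+5->D
  (2,3):dx=+6,dy=+10->C; (2,4):dx=+5,dy=+8->C; (2,5):dx=+7,dy=+12->C; (2,6):dx=-1,dy=+4->D
  (2,7):dx=+4,dy=+5->C; (2,8):dx=+9,dy=+14->C; (2,9):dx=+1,dy=+2->C; (3,4):dx=-1,dy=-2->C
  (3,5):dx=+1,dy=+2->C; (3,6):dx=-7,dy=-6->C; (3,7):dx=-2,dy=-5->C; (3,8):dx=+3,dy=+4->C
  (3,9):dx=-5,dy=-8->C; (4,5):dx=+2,dy=+4->C; (4,6):dx=-6,dy=-4->C; (4,7):dx=-1,dy=-3->C
  (4,8):dx=+4,dy=+6->C; (4,9):dx=-4,dy=-6->C; (5,6):dx=-8,dy=-8->C; (5,7):dx=-3,dy=-7->C
  (5,8):dx=+2,dy=+2->C; (5,9):dx=-6,dy=-10->C; (6,7):dx=+5,dy=+1->C; (6,8):dx=+10,dy=+10->C
  (6,9):dx=+2,dy=-2->D; (7,8):dx=+5,dy=+9->C; (7,9):dx=-3,dy=-3->C; (8,9):dx=-8,dy=-12->C
Step 2: C = 31, D = 5, total pairs = 36.
Step 3: tau = (C - D)/(n(n-1)/2) = (31 - 5)/36 = 0.722222.
Step 4: Exact two-sided p-value (enumerate n! = 362880 permutations of y under H0): p = 0.005886.
Step 5: alpha = 0.05. reject H0.

tau_b = 0.7222 (C=31, D=5), p = 0.005886, reject H0.


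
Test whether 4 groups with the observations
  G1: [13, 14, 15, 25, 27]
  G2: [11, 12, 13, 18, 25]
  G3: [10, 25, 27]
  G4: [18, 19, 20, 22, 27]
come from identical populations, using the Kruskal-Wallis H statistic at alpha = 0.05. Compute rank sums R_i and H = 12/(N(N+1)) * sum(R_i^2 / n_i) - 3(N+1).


Step 1: Combine all N = 18 observations and assign midranks.
sorted (value, group, rank): (10,G3,1), (11,G2,2), (12,G2,3), (13,G1,4.5), (13,G2,4.5), (14,G1,6), (15,G1,7), (18,G2,8.5), (18,G4,8.5), (19,G4,10), (20,G4,11), (22,G4,12), (25,G1,14), (25,G2,14), (25,G3,14), (27,G1,17), (27,G3,17), (27,G4,17)
Step 2: Sum ranks within each group.
R_1 = 48.5 (n_1 = 5)
R_2 = 32 (n_2 = 5)
R_3 = 32 (n_3 = 3)
R_4 = 58.5 (n_4 = 5)
Step 3: H = 12/(N(N+1)) * sum(R_i^2/n_i) - 3(N+1)
     = 12/(18*19) * (48.5^2/5 + 32^2/5 + 32^2/3 + 58.5^2/5) - 3*19
     = 0.035088 * 1701.03 - 57
     = 2.685380.
Step 4: Ties present; correction factor C = 1 - 60/(18^3 - 18) = 0.989680. Corrected H = 2.685380 / 0.989680 = 2.713382.
Step 5: Under H0, H ~ chi^2(3); p-value = 0.437958.
Step 6: alpha = 0.05. fail to reject H0.

H = 2.7134, df = 3, p = 0.437958, fail to reject H0.


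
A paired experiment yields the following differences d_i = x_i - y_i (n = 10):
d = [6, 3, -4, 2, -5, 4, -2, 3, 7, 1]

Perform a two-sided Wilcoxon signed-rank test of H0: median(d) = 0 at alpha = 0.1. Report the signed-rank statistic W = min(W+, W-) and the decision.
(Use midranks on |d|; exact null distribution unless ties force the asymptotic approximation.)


Step 1: Drop any zero differences (none here) and take |d_i|.
|d| = [6, 3, 4, 2, 5, 4, 2, 3, 7, 1]
Step 2: Midrank |d_i| (ties get averaged ranks).
ranks: |6|->9, |3|->4.5, |4|->6.5, |2|->2.5, |5|->8, |4|->6.5, |2|->2.5, |3|->4.5, |7|->10, |1|->1
Step 3: Attach original signs; sum ranks with positive sign and with negative sign.
W+ = 9 + 4.5 + 2.5 + 6.5 + 4.5 + 10 + 1 = 38
W- = 6.5 + 8 + 2.5 = 17
(Check: W+ + W- = 55 should equal n(n+1)/2 = 55.)
Step 4: Test statistic W = min(W+, W-) = 17.
Step 5: Ties in |d|, so use the tie-corrected normal approximation.
        E[W] = n(n+1)/4 = 10*11/4 = 27.5.
        Tie groups: |d|=2 (t=2), |d|=3 (t=2), |d|=4 (t=2); sum(t^3 - t) = 18.
        Var[W] = n(n+1)(2n+1)/24 - sum(t^3-t)/48 = 2310/24 - 18/48 = 95.875.
        z = (W - E[W]) / sqrt(Var[W]) = (17 - 27.5) / 9.7916 = -1.0724.
        Two-sided p = 2*Phi(z) = 0.283563.
Step 6: alpha = 0.1. fail to reject H0.

W+ = 38, W- = 17, W = min = 17, p = 0.283563, fail to reject H0.


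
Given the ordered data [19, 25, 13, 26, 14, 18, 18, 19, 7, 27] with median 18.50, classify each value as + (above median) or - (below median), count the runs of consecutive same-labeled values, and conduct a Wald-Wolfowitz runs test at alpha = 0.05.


Step 1: Compute median = 18.50; label A = above, B = below.
Labels in order: AABABBBABA  (n_A = 5, n_B = 5)
Step 2: Count runs R = 7.
Step 3: Under H0 (random ordering), E[R] = 2*n_A*n_B/(n_A+n_B) + 1 = 2*5*5/10 + 1 = 6.0000.
        Var[R] = 2*n_A*n_B*(2*n_A*n_B - n_A - n_B) / ((n_A+n_B)^2 * (n_A+n_B-1)) = 2000/900 = 2.2222.
        SD[R] = 1.4907.
Step 4: Continuity-corrected z = (R - 0.5 - E[R]) / SD[R] = (7 - 0.5 - 6.0000) / 1.4907 = 0.3354.
Step 5: Two-sided p-value via normal approximation = 2*(1 - Phi(|z|)) = 0.737316.
Step 6: alpha = 0.05. fail to reject H0.

R = 7, z = 0.3354, p = 0.737316, fail to reject H0.


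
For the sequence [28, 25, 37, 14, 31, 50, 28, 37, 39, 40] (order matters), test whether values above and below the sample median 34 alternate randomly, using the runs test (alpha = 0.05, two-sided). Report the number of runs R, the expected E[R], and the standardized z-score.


Step 1: Compute median = 34; label A = above, B = below.
Labels in order: BBABBABAAA  (n_A = 5, n_B = 5)
Step 2: Count runs R = 6.
Step 3: Under H0 (random ordering), E[R] = 2*n_A*n_B/(n_A+n_B) + 1 = 2*5*5/10 + 1 = 6.0000.
        Var[R] = 2*n_A*n_B*(2*n_A*n_B - n_A - n_B) / ((n_A+n_B)^2 * (n_A+n_B-1)) = 2000/900 = 2.2222.
        SD[R] = 1.4907.
Step 4: R = E[R], so z = 0 with no continuity correction.
Step 5: Two-sided p-value via normal approximation = 2*(1 - Phi(|z|)) = 1.000000.
Step 6: alpha = 0.05. fail to reject H0.

R = 6, z = 0.0000, p = 1.000000, fail to reject H0.


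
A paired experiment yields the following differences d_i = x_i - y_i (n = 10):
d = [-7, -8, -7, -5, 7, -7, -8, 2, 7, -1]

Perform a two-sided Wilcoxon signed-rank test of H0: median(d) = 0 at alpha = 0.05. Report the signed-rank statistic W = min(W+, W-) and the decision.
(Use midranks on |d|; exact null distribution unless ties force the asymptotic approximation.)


Step 1: Drop any zero differences (none here) and take |d_i|.
|d| = [7, 8, 7, 5, 7, 7, 8, 2, 7, 1]
Step 2: Midrank |d_i| (ties get averaged ranks).
ranks: |7|->6, |8|->9.5, |7|->6, |5|->3, |7|->6, |7|->6, |8|->9.5, |2|->2, |7|->6, |1|->1
Step 3: Attach original signs; sum ranks with positive sign and with negative sign.
W+ = 6 + 2 + 6 = 14
W- = 6 + 9.5 + 6 + 3 + 6 + 9.5 + 1 = 41
(Check: W+ + W- = 55 should equal n(n+1)/2 = 55.)
Step 4: Test statistic W = min(W+, W-) = 14.
Step 5: Ties in |d|, so use the tie-corrected normal approximation.
        E[W] = n(n+1)/4 = 10*11/4 = 27.5.
        Tie groups: |d|=7 (t=5), |d|=8 (t=2); sum(t^3 - t) = 126.
        Var[W] = n(n+1)(2n+1)/24 - sum(t^3-t)/48 = 2310/24 - 126/48 = 93.625.
        z = (W - E[W]) / sqrt(Var[W]) = (14 - 27.5) / 9.6760 = -1.3952.
        Two-sided p = 2*Phi(z) = 0.162954.
Step 6: alpha = 0.05. fail to reject H0.

W+ = 14, W- = 41, W = min = 14, p = 0.162954, fail to reject H0.


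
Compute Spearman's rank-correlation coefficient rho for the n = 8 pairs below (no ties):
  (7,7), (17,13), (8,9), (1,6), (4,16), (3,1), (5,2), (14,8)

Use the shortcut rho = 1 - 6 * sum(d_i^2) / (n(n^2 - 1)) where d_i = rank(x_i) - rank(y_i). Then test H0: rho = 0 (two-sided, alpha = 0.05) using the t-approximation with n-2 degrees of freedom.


Step 1: Rank x and y separately (midranks; no ties here).
rank(x): 7->5, 17->8, 8->6, 1->1, 4->3, 3->2, 5->4, 14->7
rank(y): 7->4, 13->7, 9->6, 6->3, 16->8, 1->1, 2->2, 8->5
Step 2: d_i = R_x(i) - R_y(i); compute d_i^2.
  (5-4)^2=1, (8-7)^2=1, (6-6)^2=0, (1-3)^2=4, (3-8)^2=25, (2-1)^2=1, (4-2)^2=4, (7-5)^2=4
sum(d^2) = 40.
Step 3: rho = 1 - 6*40 / (8*(8^2 - 1)) = 1 - 240/504 = 0.523810.
Step 4: Under H0, t = rho * sqrt((n-2)/(1-rho^2)) = 1.5062 ~ t(6).
Step 5: Two-sided p-value from the t-distribution with 6 df = 0.182721.
Step 6: alpha = 0.05. fail to reject H0.

rho = 0.5238, p = 0.182721, fail to reject H0 at alpha = 0.05.


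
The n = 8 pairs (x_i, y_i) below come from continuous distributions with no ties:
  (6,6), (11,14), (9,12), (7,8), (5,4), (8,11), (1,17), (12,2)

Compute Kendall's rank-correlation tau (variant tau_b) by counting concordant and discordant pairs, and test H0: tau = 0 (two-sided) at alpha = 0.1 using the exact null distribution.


Step 1: Enumerate the 28 unordered pairs (i,j) with i<j and classify each by sign(x_j-x_i) * sign(y_j-y_i).
  (1,2):dx=+5,dy=+8->C; (1,3):dx=+3,dy=+6->C; (1,4):dx=+1,dy=+2->C; (1,5):dx=-1,dy=-2->C
  (1,6):dx=+2,dy=+5->C; (1,7):dx=-5,dy=+11->D; (1,8):dx=+6,dy=-4->D; (2,3):dx=-2,dy=-2->C
  (2,4):dx=-4,dy=-6->C; (2,5):dx=-6,dy=-10->C; (2,6):dx=-3,dy=-3->C; (2,7):dx=-10,dy=+3->D
  (2,8):dx=+1,dy=-12->D; (3,4):dx=-2,dy=-4->C; (3,5):dx=-4,dy=-8->C; (3,6):dx=-1,dy=-1->C
  (3,7):dx=-8,dy=+5->D; (3,8):dx=+3,dy=-10->D; (4,5):dx=-2,dy=-4->C; (4,6):dx=+1,dy=+3->C
  (4,7):dx=-6,dy=+9->D; (4,8):dx=+5,dy=-6->D; (5,6):dx=+3,dy=+7->C; (5,7):dx=-4,dy=+13->D
  (5,8):dx=+7,dy=-2->D; (6,7):dx=-7,dy=+6->D; (6,8):dx=+4,dy=-9->D; (7,8):dx=+11,dy=-15->D
Step 2: C = 15, D = 13, total pairs = 28.
Step 3: tau = (C - D)/(n(n-1)/2) = (15 - 13)/28 = 0.071429.
Step 4: Exact two-sided p-value (enumerate n! = 40320 permutations of y under H0): p = 0.904861.
Step 5: alpha = 0.1. fail to reject H0.

tau_b = 0.0714 (C=15, D=13), p = 0.904861, fail to reject H0.


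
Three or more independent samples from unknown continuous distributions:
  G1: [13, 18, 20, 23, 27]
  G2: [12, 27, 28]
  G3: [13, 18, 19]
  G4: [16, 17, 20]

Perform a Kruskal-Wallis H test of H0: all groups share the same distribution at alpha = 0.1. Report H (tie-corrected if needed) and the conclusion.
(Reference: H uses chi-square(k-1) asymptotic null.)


Step 1: Combine all N = 14 observations and assign midranks.
sorted (value, group, rank): (12,G2,1), (13,G1,2.5), (13,G3,2.5), (16,G4,4), (17,G4,5), (18,G1,6.5), (18,G3,6.5), (19,G3,8), (20,G1,9.5), (20,G4,9.5), (23,G1,11), (27,G1,12.5), (27,G2,12.5), (28,G2,14)
Step 2: Sum ranks within each group.
R_1 = 42 (n_1 = 5)
R_2 = 27.5 (n_2 = 3)
R_3 = 17 (n_3 = 3)
R_4 = 18.5 (n_4 = 3)
Step 3: H = 12/(N(N+1)) * sum(R_i^2/n_i) - 3(N+1)
     = 12/(14*15) * (42^2/5 + 27.5^2/3 + 17^2/3 + 18.5^2/3) - 3*15
     = 0.057143 * 815.3 - 45
     = 1.588571.
Step 4: Ties present; correction factor C = 1 - 24/(14^3 - 14) = 0.991209. Corrected H = 1.588571 / 0.991209 = 1.602661.
Step 5: Under H0, H ~ chi^2(3); p-value = 0.658787.
Step 6: alpha = 0.1. fail to reject H0.

H = 1.6027, df = 3, p = 0.658787, fail to reject H0.


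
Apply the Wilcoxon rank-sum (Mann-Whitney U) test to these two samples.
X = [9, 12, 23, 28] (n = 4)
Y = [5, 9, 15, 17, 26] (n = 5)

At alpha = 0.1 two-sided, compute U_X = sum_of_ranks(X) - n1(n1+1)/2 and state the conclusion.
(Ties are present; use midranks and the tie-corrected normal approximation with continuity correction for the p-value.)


Step 1: Combine and sort all 9 observations; assign midranks.
sorted (value, group): (5,Y), (9,X), (9,Y), (12,X), (15,Y), (17,Y), (23,X), (26,Y), (28,X)
ranks: 5->1, 9->2.5, 9->2.5, 12->4, 15->5, 17->6, 23->7, 26->8, 28->9
Step 2: Rank sum for X: R1 = 2.5 + 4 + 7 + 9 = 22.5.
Step 3: U_X = R1 - n1(n1+1)/2 = 22.5 - 4*5/2 = 22.5 - 10 = 12.5.
       U_Y = n1*n2 - U_X = 20 - 12.5 = 7.5.
Step 4: Ties are present, so use the tie-corrected normal approximation (with continuity correction) for the p-value.
Step 5: p-value = 0.622753; compare to alpha = 0.1. fail to reject H0.

U_X = 12.5, p = 0.622753, fail to reject H0 at alpha = 0.1.


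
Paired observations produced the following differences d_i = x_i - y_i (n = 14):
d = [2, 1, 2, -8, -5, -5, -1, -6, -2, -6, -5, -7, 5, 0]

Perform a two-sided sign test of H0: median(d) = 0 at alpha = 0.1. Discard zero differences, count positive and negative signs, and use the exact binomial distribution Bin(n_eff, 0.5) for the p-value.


Step 1: Discard zero differences. Original n = 14; n_eff = number of nonzero differences = 13.
Nonzero differences (with sign): +2, +1, +2, -8, -5, -5, -1, -6, -2, -6, -5, -7, +5
Step 2: Count signs: positive = 4, negative = 9.
Step 3: Under H0: P(positive) = 0.5, so the number of positives S ~ Bin(13, 0.5).
Step 4: Two-sided exact p-value = sum of Bin(13,0.5) probabilities at or below the observed probability = 0.266846.
Step 5: alpha = 0.1. fail to reject H0.

n_eff = 13, pos = 4, neg = 9, p = 0.266846, fail to reject H0.


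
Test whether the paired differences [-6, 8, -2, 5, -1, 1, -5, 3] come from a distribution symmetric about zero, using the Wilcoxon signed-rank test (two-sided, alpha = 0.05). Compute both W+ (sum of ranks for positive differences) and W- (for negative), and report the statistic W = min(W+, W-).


Step 1: Drop any zero differences (none here) and take |d_i|.
|d| = [6, 8, 2, 5, 1, 1, 5, 3]
Step 2: Midrank |d_i| (ties get averaged ranks).
ranks: |6|->7, |8|->8, |2|->3, |5|->5.5, |1|->1.5, |1|->1.5, |5|->5.5, |3|->4
Step 3: Attach original signs; sum ranks with positive sign and with negative sign.
W+ = 8 + 5.5 + 1.5 + 4 = 19
W- = 7 + 3 + 1.5 + 5.5 = 17
(Check: W+ + W- = 36 should equal n(n+1)/2 = 36.)
Step 4: Test statistic W = min(W+, W-) = 17.
Step 5: Ties in |d|, so use the tie-corrected normal approximation.
        E[W] = n(n+1)/4 = 8*9/4 = 18.
        Tie groups: |d|=1 (t=2), |d|=5 (t=2); sum(t^3 - t) = 12.
        Var[W] = n(n+1)(2n+1)/24 - sum(t^3-t)/48 = 1224/24 - 12/48 = 50.75.
        z = (W - E[W]) / sqrt(Var[W]) = (17 - 18) / 7.1239 = -0.1404.
        Two-sided p = 2*Phi(z) = 0.888366.
Step 6: alpha = 0.05. fail to reject H0.

W+ = 19, W- = 17, W = min = 17, p = 0.888366, fail to reject H0.


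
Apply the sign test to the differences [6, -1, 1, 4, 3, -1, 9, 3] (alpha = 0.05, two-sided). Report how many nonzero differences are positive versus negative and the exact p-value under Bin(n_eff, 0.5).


Step 1: Discard zero differences. Original n = 8; n_eff = number of nonzero differences = 8.
Nonzero differences (with sign): +6, -1, +1, +4, +3, -1, +9, +3
Step 2: Count signs: positive = 6, negative = 2.
Step 3: Under H0: P(positive) = 0.5, so the number of positives S ~ Bin(8, 0.5).
Step 4: Two-sided exact p-value = sum of Bin(8,0.5) probabilities at or below the observed probability = 0.289062.
Step 5: alpha = 0.05. fail to reject H0.

n_eff = 8, pos = 6, neg = 2, p = 0.289062, fail to reject H0.


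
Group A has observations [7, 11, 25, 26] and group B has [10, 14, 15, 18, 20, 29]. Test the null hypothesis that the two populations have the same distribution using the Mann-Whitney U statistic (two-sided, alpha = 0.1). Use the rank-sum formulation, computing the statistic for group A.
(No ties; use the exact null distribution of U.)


Step 1: Combine and sort all 10 observations; assign midranks.
sorted (value, group): (7,X), (10,Y), (11,X), (14,Y), (15,Y), (18,Y), (20,Y), (25,X), (26,X), (29,Y)
ranks: 7->1, 10->2, 11->3, 14->4, 15->5, 18->6, 20->7, 25->8, 26->9, 29->10
Step 2: Rank sum for X: R1 = 1 + 3 + 8 + 9 = 21.
Step 3: U_X = R1 - n1(n1+1)/2 = 21 - 4*5/2 = 21 - 10 = 11.
       U_Y = n1*n2 - U_X = 24 - 11 = 13.
Step 4: No ties, so the exact null distribution of U (based on enumerating the C(10,4) = 210 equally likely rank assignments) gives the two-sided p-value.
Step 5: p-value = 0.914286; compare to alpha = 0.1. fail to reject H0.

U_X = 11, p = 0.914286, fail to reject H0 at alpha = 0.1.


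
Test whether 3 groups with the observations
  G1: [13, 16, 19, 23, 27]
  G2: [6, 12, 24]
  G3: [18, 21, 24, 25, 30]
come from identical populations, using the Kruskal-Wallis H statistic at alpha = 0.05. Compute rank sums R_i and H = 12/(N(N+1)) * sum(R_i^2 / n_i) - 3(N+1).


Step 1: Combine all N = 13 observations and assign midranks.
sorted (value, group, rank): (6,G2,1), (12,G2,2), (13,G1,3), (16,G1,4), (18,G3,5), (19,G1,6), (21,G3,7), (23,G1,8), (24,G2,9.5), (24,G3,9.5), (25,G3,11), (27,G1,12), (30,G3,13)
Step 2: Sum ranks within each group.
R_1 = 33 (n_1 = 5)
R_2 = 12.5 (n_2 = 3)
R_3 = 45.5 (n_3 = 5)
Step 3: H = 12/(N(N+1)) * sum(R_i^2/n_i) - 3(N+1)
     = 12/(13*14) * (33^2/5 + 12.5^2/3 + 45.5^2/5) - 3*14
     = 0.065934 * 683.933 - 42
     = 3.094505.
Step 4: Ties present; correction factor C = 1 - 6/(13^3 - 13) = 0.997253. Corrected H = 3.094505 / 0.997253 = 3.103030.
Step 5: Under H0, H ~ chi^2(2); p-value = 0.211927.
Step 6: alpha = 0.05. fail to reject H0.

H = 3.1030, df = 2, p = 0.211927, fail to reject H0.


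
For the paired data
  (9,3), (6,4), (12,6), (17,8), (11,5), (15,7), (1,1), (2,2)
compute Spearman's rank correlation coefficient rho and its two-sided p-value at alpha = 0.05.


Step 1: Rank x and y separately (midranks; no ties here).
rank(x): 9->4, 6->3, 12->6, 17->8, 11->5, 15->7, 1->1, 2->2
rank(y): 3->3, 4->4, 6->6, 8->8, 5->5, 7->7, 1->1, 2->2
Step 2: d_i = R_x(i) - R_y(i); compute d_i^2.
  (4-3)^2=1, (3-4)^2=1, (6-6)^2=0, (8-8)^2=0, (5-5)^2=0, (7-7)^2=0, (1-1)^2=0, (2-2)^2=0
sum(d^2) = 2.
Step 3: rho = 1 - 6*2 / (8*(8^2 - 1)) = 1 - 12/504 = 0.976190.
Step 4: Under H0, t = rho * sqrt((n-2)/(1-rho^2)) = 11.0235 ~ t(6).
Step 5: Two-sided p-value from the t-distribution with 6 df = 0.000033.
Step 6: alpha = 0.05. reject H0.

rho = 0.9762, p = 0.000033, reject H0 at alpha = 0.05.


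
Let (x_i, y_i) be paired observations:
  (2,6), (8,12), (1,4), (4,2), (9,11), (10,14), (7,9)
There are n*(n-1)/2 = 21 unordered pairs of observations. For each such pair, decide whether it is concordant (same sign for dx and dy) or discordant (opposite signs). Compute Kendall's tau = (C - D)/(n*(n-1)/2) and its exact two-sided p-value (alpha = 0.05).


Step 1: Enumerate the 21 unordered pairs (i,j) with i<j and classify each by sign(x_j-x_i) * sign(y_j-y_i).
  (1,2):dx=+6,dy=+6->C; (1,3):dx=-1,dy=-2->C; (1,4):dx=+2,dy=-4->D; (1,5):dx=+7,dy=+5->C
  (1,6):dx=+8,dy=+8->C; (1,7):dx=+5,dy=+3->C; (2,3):dx=-7,dy=-8->C; (2,4):dx=-4,dy=-10->C
  (2,5):dx=+1,dy=-1->D; (2,6):dx=+2,dy=+2->C; (2,7):dx=-1,dy=-3->C; (3,4):dx=+3,dy=-2->D
  (3,5):dx=+8,dy=+7->C; (3,6):dx=+9,dy=+10->C; (3,7):dx=+6,dy=+5->C; (4,5):dx=+5,dy=+9->C
  (4,6):dx=+6,dy=+12->C; (4,7):dx=+3,dy=+7->C; (5,6):dx=+1,dy=+3->C; (5,7):dx=-2,dy=-2->C
  (6,7):dx=-3,dy=-5->C
Step 2: C = 18, D = 3, total pairs = 21.
Step 3: tau = (C - D)/(n(n-1)/2) = (18 - 3)/21 = 0.714286.
Step 4: Exact two-sided p-value (enumerate n! = 5040 permutations of y under H0): p = 0.030159.
Step 5: alpha = 0.05. reject H0.

tau_b = 0.7143 (C=18, D=3), p = 0.030159, reject H0.


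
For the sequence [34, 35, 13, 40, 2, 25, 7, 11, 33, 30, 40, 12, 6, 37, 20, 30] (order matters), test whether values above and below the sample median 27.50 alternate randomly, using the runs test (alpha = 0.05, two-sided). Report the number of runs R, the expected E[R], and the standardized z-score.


Step 1: Compute median = 27.50; label A = above, B = below.
Labels in order: AABABBBBAAABBABA  (n_A = 8, n_B = 8)
Step 2: Count runs R = 9.
Step 3: Under H0 (random ordering), E[R] = 2*n_A*n_B/(n_A+n_B) + 1 = 2*8*8/16 + 1 = 9.0000.
        Var[R] = 2*n_A*n_B*(2*n_A*n_B - n_A - n_B) / ((n_A+n_B)^2 * (n_A+n_B-1)) = 14336/3840 = 3.7333.
        SD[R] = 1.9322.
Step 4: R = E[R], so z = 0 with no continuity correction.
Step 5: Two-sided p-value via normal approximation = 2*(1 - Phi(|z|)) = 1.000000.
Step 6: alpha = 0.05. fail to reject H0.

R = 9, z = 0.0000, p = 1.000000, fail to reject H0.


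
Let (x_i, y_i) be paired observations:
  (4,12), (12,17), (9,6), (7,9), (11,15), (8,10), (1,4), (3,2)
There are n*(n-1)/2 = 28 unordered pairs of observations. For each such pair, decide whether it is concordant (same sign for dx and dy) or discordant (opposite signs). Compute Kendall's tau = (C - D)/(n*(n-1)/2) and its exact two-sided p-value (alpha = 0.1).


Step 1: Enumerate the 28 unordered pairs (i,j) with i<j and classify each by sign(x_j-x_i) * sign(y_j-y_i).
  (1,2):dx=+8,dy=+5->C; (1,3):dx=+5,dy=-6->D; (1,4):dx=+3,dy=-3->D; (1,5):dx=+7,dy=+3->C
  (1,6):dx=+4,dy=-2->D; (1,7):dx=-3,dy=-8->C; (1,8):dx=-1,dy=-10->C; (2,3):dx=-3,dy=-11->C
  (2,4):dx=-5,dy=-8->C; (2,5):dx=-1,dy=-2->C; (2,6):dx=-4,dy=-7->C; (2,7):dx=-11,dy=-13->C
  (2,8):dx=-9,dy=-15->C; (3,4):dx=-2,dy=+3->D; (3,5):dx=+2,dy=+9->C; (3,6):dx=-1,dy=+4->D
  (3,7):dx=-8,dy=-2->C; (3,8):dx=-6,dy=-4->C; (4,5):dx=+4,dy=+6->C; (4,6):dx=+1,dy=+1->C
  (4,7):dx=-6,dy=-5->C; (4,8):dx=-4,dy=-7->C; (5,6):dx=-3,dy=-5->C; (5,7):dx=-10,dy=-11->C
  (5,8):dx=-8,dy=-13->C; (6,7):dx=-7,dy=-6->C; (6,8):dx=-5,dy=-8->C; (7,8):dx=+2,dy=-2->D
Step 2: C = 22, D = 6, total pairs = 28.
Step 3: tau = (C - D)/(n(n-1)/2) = (22 - 6)/28 = 0.571429.
Step 4: Exact two-sided p-value (enumerate n! = 40320 permutations of y under H0): p = 0.061012.
Step 5: alpha = 0.1. reject H0.

tau_b = 0.5714 (C=22, D=6), p = 0.061012, reject H0.


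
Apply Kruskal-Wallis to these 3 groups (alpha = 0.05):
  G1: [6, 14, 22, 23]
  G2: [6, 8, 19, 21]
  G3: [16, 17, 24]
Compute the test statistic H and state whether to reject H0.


Step 1: Combine all N = 11 observations and assign midranks.
sorted (value, group, rank): (6,G1,1.5), (6,G2,1.5), (8,G2,3), (14,G1,4), (16,G3,5), (17,G3,6), (19,G2,7), (21,G2,8), (22,G1,9), (23,G1,10), (24,G3,11)
Step 2: Sum ranks within each group.
R_1 = 24.5 (n_1 = 4)
R_2 = 19.5 (n_2 = 4)
R_3 = 22 (n_3 = 3)
Step 3: H = 12/(N(N+1)) * sum(R_i^2/n_i) - 3(N+1)
     = 12/(11*12) * (24.5^2/4 + 19.5^2/4 + 22^2/3) - 3*12
     = 0.090909 * 406.458 - 36
     = 0.950758.
Step 4: Ties present; correction factor C = 1 - 6/(11^3 - 11) = 0.995455. Corrected H = 0.950758 / 0.995455 = 0.955099.
Step 5: Under H0, H ~ chi^2(2); p-value = 0.620302.
Step 6: alpha = 0.05. fail to reject H0.

H = 0.9551, df = 2, p = 0.620302, fail to reject H0.


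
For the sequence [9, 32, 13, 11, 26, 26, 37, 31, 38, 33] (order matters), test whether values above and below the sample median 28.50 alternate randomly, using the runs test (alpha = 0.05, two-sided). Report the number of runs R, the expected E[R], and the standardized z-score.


Step 1: Compute median = 28.50; label A = above, B = below.
Labels in order: BABBBBAAAA  (n_A = 5, n_B = 5)
Step 2: Count runs R = 4.
Step 3: Under H0 (random ordering), E[R] = 2*n_A*n_B/(n_A+n_B) + 1 = 2*5*5/10 + 1 = 6.0000.
        Var[R] = 2*n_A*n_B*(2*n_A*n_B - n_A - n_B) / ((n_A+n_B)^2 * (n_A+n_B-1)) = 2000/900 = 2.2222.
        SD[R] = 1.4907.
Step 4: Continuity-corrected z = (R + 0.5 - E[R]) / SD[R] = (4 + 0.5 - 6.0000) / 1.4907 = -1.0062.
Step 5: Two-sided p-value via normal approximation = 2*(1 - Phi(|z|)) = 0.314305.
Step 6: alpha = 0.05. fail to reject H0.

R = 4, z = -1.0062, p = 0.314305, fail to reject H0.


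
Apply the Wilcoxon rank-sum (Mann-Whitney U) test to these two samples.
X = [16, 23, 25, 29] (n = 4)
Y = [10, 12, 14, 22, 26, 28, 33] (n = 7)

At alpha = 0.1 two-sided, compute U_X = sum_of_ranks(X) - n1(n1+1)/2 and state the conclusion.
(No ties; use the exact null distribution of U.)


Step 1: Combine and sort all 11 observations; assign midranks.
sorted (value, group): (10,Y), (12,Y), (14,Y), (16,X), (22,Y), (23,X), (25,X), (26,Y), (28,Y), (29,X), (33,Y)
ranks: 10->1, 12->2, 14->3, 16->4, 22->5, 23->6, 25->7, 26->8, 28->9, 29->10, 33->11
Step 2: Rank sum for X: R1 = 4 + 6 + 7 + 10 = 27.
Step 3: U_X = R1 - n1(n1+1)/2 = 27 - 4*5/2 = 27 - 10 = 17.
       U_Y = n1*n2 - U_X = 28 - 17 = 11.
Step 4: No ties, so the exact null distribution of U (based on enumerating the C(11,4) = 330 equally likely rank assignments) gives the two-sided p-value.
Step 5: p-value = 0.648485; compare to alpha = 0.1. fail to reject H0.

U_X = 17, p = 0.648485, fail to reject H0 at alpha = 0.1.


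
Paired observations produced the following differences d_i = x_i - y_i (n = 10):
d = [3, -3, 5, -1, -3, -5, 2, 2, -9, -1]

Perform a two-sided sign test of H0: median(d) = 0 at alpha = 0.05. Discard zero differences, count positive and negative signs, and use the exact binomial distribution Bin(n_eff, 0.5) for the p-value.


Step 1: Discard zero differences. Original n = 10; n_eff = number of nonzero differences = 10.
Nonzero differences (with sign): +3, -3, +5, -1, -3, -5, +2, +2, -9, -1
Step 2: Count signs: positive = 4, negative = 6.
Step 3: Under H0: P(positive) = 0.5, so the number of positives S ~ Bin(10, 0.5).
Step 4: Two-sided exact p-value = sum of Bin(10,0.5) probabilities at or below the observed probability = 0.753906.
Step 5: alpha = 0.05. fail to reject H0.

n_eff = 10, pos = 4, neg = 6, p = 0.753906, fail to reject H0.


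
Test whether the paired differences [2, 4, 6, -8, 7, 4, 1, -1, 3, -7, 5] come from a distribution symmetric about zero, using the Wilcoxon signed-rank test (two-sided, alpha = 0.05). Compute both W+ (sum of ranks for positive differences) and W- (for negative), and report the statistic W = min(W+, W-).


Step 1: Drop any zero differences (none here) and take |d_i|.
|d| = [2, 4, 6, 8, 7, 4, 1, 1, 3, 7, 5]
Step 2: Midrank |d_i| (ties get averaged ranks).
ranks: |2|->3, |4|->5.5, |6|->8, |8|->11, |7|->9.5, |4|->5.5, |1|->1.5, |1|->1.5, |3|->4, |7|->9.5, |5|->7
Step 3: Attach original signs; sum ranks with positive sign and with negative sign.
W+ = 3 + 5.5 + 8 + 9.5 + 5.5 + 1.5 + 4 + 7 = 44
W- = 11 + 1.5 + 9.5 = 22
(Check: W+ + W- = 66 should equal n(n+1)/2 = 66.)
Step 4: Test statistic W = min(W+, W-) = 22.
Step 5: Ties in |d|, so use the tie-corrected normal approximation.
        E[W] = n(n+1)/4 = 11*12/4 = 33.
        Tie groups: |d|=1 (t=2), |d|=4 (t=2), |d|=7 (t=2); sum(t^3 - t) = 18.
        Var[W] = n(n+1)(2n+1)/24 - sum(t^3-t)/48 = 3036/24 - 18/48 = 126.125.
        z = (W - E[W]) / sqrt(Var[W]) = (22 - 33) / 11.2305 = -0.9795.
        Two-sided p = 2*Phi(z) = 0.327347.
Step 6: alpha = 0.05. fail to reject H0.

W+ = 44, W- = 22, W = min = 22, p = 0.327347, fail to reject H0.


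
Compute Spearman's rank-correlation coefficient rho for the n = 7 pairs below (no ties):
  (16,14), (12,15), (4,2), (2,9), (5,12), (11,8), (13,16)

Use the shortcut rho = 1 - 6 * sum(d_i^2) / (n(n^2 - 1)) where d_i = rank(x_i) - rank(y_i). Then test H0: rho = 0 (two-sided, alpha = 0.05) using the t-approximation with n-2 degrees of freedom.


Step 1: Rank x and y separately (midranks; no ties here).
rank(x): 16->7, 12->5, 4->2, 2->1, 5->3, 11->4, 13->6
rank(y): 14->5, 15->6, 2->1, 9->3, 12->4, 8->2, 16->7
Step 2: d_i = R_x(i) - R_y(i); compute d_i^2.
  (7-5)^2=4, (5-6)^2=1, (2-1)^2=1, (1-3)^2=4, (3-4)^2=1, (4-2)^2=4, (6-7)^2=1
sum(d^2) = 16.
Step 3: rho = 1 - 6*16 / (7*(7^2 - 1)) = 1 - 96/336 = 0.714286.
Step 4: Under H0, t = rho * sqrt((n-2)/(1-rho^2)) = 2.2822 ~ t(5).
Step 5: Two-sided p-value from the t-distribution with 5 df = 0.071344.
Step 6: alpha = 0.05. fail to reject H0.

rho = 0.7143, p = 0.071344, fail to reject H0 at alpha = 0.05.


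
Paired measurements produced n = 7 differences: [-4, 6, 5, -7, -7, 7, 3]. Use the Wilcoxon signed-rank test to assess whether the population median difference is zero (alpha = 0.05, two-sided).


Step 1: Drop any zero differences (none here) and take |d_i|.
|d| = [4, 6, 5, 7, 7, 7, 3]
Step 2: Midrank |d_i| (ties get averaged ranks).
ranks: |4|->2, |6|->4, |5|->3, |7|->6, |7|->6, |7|->6, |3|->1
Step 3: Attach original signs; sum ranks with positive sign and with negative sign.
W+ = 4 + 3 + 6 + 1 = 14
W- = 2 + 6 + 6 = 14
(Check: W+ + W- = 28 should equal n(n+1)/2 = 28.)
Step 4: Test statistic W = min(W+, W-) = 14.
Step 5: Ties in |d|, so use the tie-corrected normal approximation.
        E[W] = n(n+1)/4 = 7*8/4 = 14.
        Tie groups: |d|=7 (t=3); sum(t^3 - t) = 24.
        Var[W] = n(n+1)(2n+1)/24 - sum(t^3-t)/48 = 840/24 - 24/48 = 34.5.
        z = (W - E[W]) / sqrt(Var[W]) = (14 - 14) / 5.8737 = 0.0000.
        Two-sided p = 2*Phi(z) = 1.000000.
Step 6: alpha = 0.05. fail to reject H0.

W+ = 14, W- = 14, W = min = 14, p = 1.000000, fail to reject H0.


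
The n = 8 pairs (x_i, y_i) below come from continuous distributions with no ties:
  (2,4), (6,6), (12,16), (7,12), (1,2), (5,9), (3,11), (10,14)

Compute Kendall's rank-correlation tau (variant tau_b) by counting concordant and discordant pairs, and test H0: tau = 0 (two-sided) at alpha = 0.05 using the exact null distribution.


Step 1: Enumerate the 28 unordered pairs (i,j) with i<j and classify each by sign(x_j-x_i) * sign(y_j-y_i).
  (1,2):dx=+4,dy=+2->C; (1,3):dx=+10,dy=+12->C; (1,4):dx=+5,dy=+8->C; (1,5):dx=-1,dy=-2->C
  (1,6):dx=+3,dy=+5->C; (1,7):dx=+1,dy=+7->C; (1,8):dx=+8,dy=+10->C; (2,3):dx=+6,dy=+10->C
  (2,4):dx=+1,dy=+6->C; (2,5):dx=-5,dy=-4->C; (2,6):dx=-1,dy=+3->D; (2,7):dx=-3,dy=+5->D
  (2,8):dx=+4,dy=+8->C; (3,4):dx=-5,dy=-4->C; (3,5):dx=-11,dy=-14->C; (3,6):dx=-7,dy=-7->C
  (3,7):dx=-9,dy=-5->C; (3,8):dx=-2,dy=-2->C; (4,5):dx=-6,dy=-10->C; (4,6):dx=-2,dy=-3->C
  (4,7):dx=-4,dy=-1->C; (4,8):dx=+3,dy=+2->C; (5,6):dx=+4,dy=+7->C; (5,7):dx=+2,dy=+9->C
  (5,8):dx=+9,dy=+12->C; (6,7):dx=-2,dy=+2->D; (6,8):dx=+5,dy=+5->C; (7,8):dx=+7,dy=+3->C
Step 2: C = 25, D = 3, total pairs = 28.
Step 3: tau = (C - D)/(n(n-1)/2) = (25 - 3)/28 = 0.785714.
Step 4: Exact two-sided p-value (enumerate n! = 40320 permutations of y under H0): p = 0.005506.
Step 5: alpha = 0.05. reject H0.

tau_b = 0.7857 (C=25, D=3), p = 0.005506, reject H0.


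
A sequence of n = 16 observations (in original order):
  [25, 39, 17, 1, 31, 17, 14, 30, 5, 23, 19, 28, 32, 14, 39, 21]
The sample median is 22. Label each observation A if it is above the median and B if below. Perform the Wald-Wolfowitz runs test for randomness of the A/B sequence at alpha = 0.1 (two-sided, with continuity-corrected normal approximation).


Step 1: Compute median = 22; label A = above, B = below.
Labels in order: AABBABBABABAABAB  (n_A = 8, n_B = 8)
Step 2: Count runs R = 12.
Step 3: Under H0 (random ordering), E[R] = 2*n_A*n_B/(n_A+n_B) + 1 = 2*8*8/16 + 1 = 9.0000.
        Var[R] = 2*n_A*n_B*(2*n_A*n_B - n_A - n_B) / ((n_A+n_B)^2 * (n_A+n_B-1)) = 14336/3840 = 3.7333.
        SD[R] = 1.9322.
Step 4: Continuity-corrected z = (R - 0.5 - E[R]) / SD[R] = (12 - 0.5 - 9.0000) / 1.9322 = 1.2939.
Step 5: Two-sided p-value via normal approximation = 2*(1 - Phi(|z|)) = 0.195709.
Step 6: alpha = 0.1. fail to reject H0.

R = 12, z = 1.2939, p = 0.195709, fail to reject H0.


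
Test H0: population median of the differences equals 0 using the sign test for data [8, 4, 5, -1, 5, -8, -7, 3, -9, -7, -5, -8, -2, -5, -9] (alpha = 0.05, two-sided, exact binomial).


Step 1: Discard zero differences. Original n = 15; n_eff = number of nonzero differences = 15.
Nonzero differences (with sign): +8, +4, +5, -1, +5, -8, -7, +3, -9, -7, -5, -8, -2, -5, -9
Step 2: Count signs: positive = 5, negative = 10.
Step 3: Under H0: P(positive) = 0.5, so the number of positives S ~ Bin(15, 0.5).
Step 4: Two-sided exact p-value = sum of Bin(15,0.5) probabilities at or below the observed probability = 0.301758.
Step 5: alpha = 0.05. fail to reject H0.

n_eff = 15, pos = 5, neg = 10, p = 0.301758, fail to reject H0.


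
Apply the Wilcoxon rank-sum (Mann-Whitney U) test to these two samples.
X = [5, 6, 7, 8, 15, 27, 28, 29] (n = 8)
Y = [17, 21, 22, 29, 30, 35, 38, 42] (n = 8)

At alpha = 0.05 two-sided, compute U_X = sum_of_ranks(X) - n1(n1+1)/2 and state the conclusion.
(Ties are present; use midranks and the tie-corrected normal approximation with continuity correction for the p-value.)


Step 1: Combine and sort all 16 observations; assign midranks.
sorted (value, group): (5,X), (6,X), (7,X), (8,X), (15,X), (17,Y), (21,Y), (22,Y), (27,X), (28,X), (29,X), (29,Y), (30,Y), (35,Y), (38,Y), (42,Y)
ranks: 5->1, 6->2, 7->3, 8->4, 15->5, 17->6, 21->7, 22->8, 27->9, 28->10, 29->11.5, 29->11.5, 30->13, 35->14, 38->15, 42->16
Step 2: Rank sum for X: R1 = 1 + 2 + 3 + 4 + 5 + 9 + 10 + 11.5 = 45.5.
Step 3: U_X = R1 - n1(n1+1)/2 = 45.5 - 8*9/2 = 45.5 - 36 = 9.5.
       U_Y = n1*n2 - U_X = 64 - 9.5 = 54.5.
Step 4: Ties are present, so use the tie-corrected normal approximation (with continuity correction) for the p-value.
Step 5: p-value = 0.020769; compare to alpha = 0.05. reject H0.

U_X = 9.5, p = 0.020769, reject H0 at alpha = 0.05.


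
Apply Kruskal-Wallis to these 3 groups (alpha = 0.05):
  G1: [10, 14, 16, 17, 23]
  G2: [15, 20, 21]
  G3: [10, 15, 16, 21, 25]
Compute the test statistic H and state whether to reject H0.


Step 1: Combine all N = 13 observations and assign midranks.
sorted (value, group, rank): (10,G1,1.5), (10,G3,1.5), (14,G1,3), (15,G2,4.5), (15,G3,4.5), (16,G1,6.5), (16,G3,6.5), (17,G1,8), (20,G2,9), (21,G2,10.5), (21,G3,10.5), (23,G1,12), (25,G3,13)
Step 2: Sum ranks within each group.
R_1 = 31 (n_1 = 5)
R_2 = 24 (n_2 = 3)
R_3 = 36 (n_3 = 5)
Step 3: H = 12/(N(N+1)) * sum(R_i^2/n_i) - 3(N+1)
     = 12/(13*14) * (31^2/5 + 24^2/3 + 36^2/5) - 3*14
     = 0.065934 * 643.4 - 42
     = 0.421978.
Step 4: Ties present; correction factor C = 1 - 24/(13^3 - 13) = 0.989011. Corrected H = 0.421978 / 0.989011 = 0.426667.
Step 5: Under H0, H ~ chi^2(2); p-value = 0.807887.
Step 6: alpha = 0.05. fail to reject H0.

H = 0.4267, df = 2, p = 0.807887, fail to reject H0.


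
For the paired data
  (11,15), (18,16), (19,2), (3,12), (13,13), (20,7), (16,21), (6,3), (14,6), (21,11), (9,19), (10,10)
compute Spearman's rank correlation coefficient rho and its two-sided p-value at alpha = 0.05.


Step 1: Rank x and y separately (midranks; no ties here).
rank(x): 11->5, 18->9, 19->10, 3->1, 13->6, 20->11, 16->8, 6->2, 14->7, 21->12, 9->3, 10->4
rank(y): 15->9, 16->10, 2->1, 12->7, 13->8, 7->4, 21->12, 3->2, 6->3, 11->6, 19->11, 10->5
Step 2: d_i = R_x(i) - R_y(i); compute d_i^2.
  (5-9)^2=16, (9-10)^2=1, (10-1)^2=81, (1-7)^2=36, (6-8)^2=4, (11-4)^2=49, (8-12)^2=16, (2-2)^2=0, (7-3)^2=16, (12-6)^2=36, (3-11)^2=64, (4-5)^2=1
sum(d^2) = 320.
Step 3: rho = 1 - 6*320 / (12*(12^2 - 1)) = 1 - 1920/1716 = -0.118881.
Step 4: Under H0, t = rho * sqrt((n-2)/(1-rho^2)) = -0.3786 ~ t(10).
Step 5: Two-sided p-value from the t-distribution with 10 df = 0.712884.
Step 6: alpha = 0.05. fail to reject H0.

rho = -0.1189, p = 0.712884, fail to reject H0 at alpha = 0.05.


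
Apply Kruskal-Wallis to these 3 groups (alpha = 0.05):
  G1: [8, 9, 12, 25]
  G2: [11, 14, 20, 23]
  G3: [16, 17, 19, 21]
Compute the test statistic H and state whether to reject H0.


Step 1: Combine all N = 12 observations and assign midranks.
sorted (value, group, rank): (8,G1,1), (9,G1,2), (11,G2,3), (12,G1,4), (14,G2,5), (16,G3,6), (17,G3,7), (19,G3,8), (20,G2,9), (21,G3,10), (23,G2,11), (25,G1,12)
Step 2: Sum ranks within each group.
R_1 = 19 (n_1 = 4)
R_2 = 28 (n_2 = 4)
R_3 = 31 (n_3 = 4)
Step 3: H = 12/(N(N+1)) * sum(R_i^2/n_i) - 3(N+1)
     = 12/(12*13) * (19^2/4 + 28^2/4 + 31^2/4) - 3*13
     = 0.076923 * 526.5 - 39
     = 1.500000.
Step 4: No ties, so H is used without correction.
Step 5: Under H0, H ~ chi^2(2); p-value = 0.472367.
Step 6: alpha = 0.05. fail to reject H0.

H = 1.5000, df = 2, p = 0.472367, fail to reject H0.


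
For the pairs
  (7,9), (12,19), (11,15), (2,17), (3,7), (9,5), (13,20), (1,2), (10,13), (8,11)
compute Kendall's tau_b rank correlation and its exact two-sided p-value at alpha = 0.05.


Step 1: Enumerate the 45 unordered pairs (i,j) with i<j and classify each by sign(x_j-x_i) * sign(y_j-y_i).
  (1,2):dx=+5,dy=+10->C; (1,3):dx=+4,dy=+6->C; (1,4):dx=-5,dy=+8->D; (1,5):dx=-4,dy=-2->C
  (1,6):dx=+2,dy=-4->D; (1,7):dx=+6,dy=+11->C; (1,8):dx=-6,dy=-7->C; (1,9):dx=+3,dy=+4->C
  (1,10):dx=+1,dy=+2->C; (2,3):dx=-1,dy=-4->C; (2,4):dx=-10,dy=-2->C; (2,5):dx=-9,dy=-12->C
  (2,6):dx=-3,dy=-14->C; (2,7):dx=+1,dy=+1->C; (2,8):dx=-11,dy=-17->C; (2,9):dx=-2,dy=-6->C
  (2,10):dx=-4,dy=-8->C; (3,4):dx=-9,dy=+2->D; (3,5):dx=-8,dy=-8->C; (3,6):dx=-2,dy=-10->C
  (3,7):dx=+2,dy=+5->C; (3,8):dx=-10,dy=-13->C; (3,9):dx=-1,dy=-2->C; (3,10):dx=-3,dy=-4->C
  (4,5):dx=+1,dy=-10->D; (4,6):dx=+7,dy=-12->D; (4,7):dx=+11,dy=+3->C; (4,8):dx=-1,dy=-15->C
  (4,9):dx=+8,dy=-4->D; (4,10):dx=+6,dy=-6->D; (5,6):dx=+6,dy=-2->D; (5,7):dx=+10,dy=+13->C
  (5,8):dx=-2,dy=-5->C; (5,9):dx=+7,dy=+6->C; (5,10):dx=+5,dy=+4->C; (6,7):dx=+4,dy=+15->C
  (6,8):dx=-8,dy=-3->C; (6,9):dx=+1,dy=+8->C; (6,10):dx=-1,dy=+6->D; (7,8):dx=-12,dy=-18->C
  (7,9):dx=-3,dy=-7->C; (7,10):dx=-5,dy=-9->C; (8,9):dx=+9,dy=+11->C; (8,10):dx=+7,dy=+9->C
  (9,10):dx=-2,dy=-2->C
Step 2: C = 36, D = 9, total pairs = 45.
Step 3: tau = (C - D)/(n(n-1)/2) = (36 - 9)/45 = 0.600000.
Step 4: Exact two-sided p-value (enumerate n! = 3628800 permutations of y under H0): p = 0.016666.
Step 5: alpha = 0.05. reject H0.

tau_b = 0.6000 (C=36, D=9), p = 0.016666, reject H0.


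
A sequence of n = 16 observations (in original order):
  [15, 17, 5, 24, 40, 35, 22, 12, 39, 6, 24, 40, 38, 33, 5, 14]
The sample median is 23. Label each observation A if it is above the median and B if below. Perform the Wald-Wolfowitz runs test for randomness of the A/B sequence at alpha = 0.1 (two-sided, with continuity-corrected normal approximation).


Step 1: Compute median = 23; label A = above, B = below.
Labels in order: BBBAAABBABAAAABB  (n_A = 8, n_B = 8)
Step 2: Count runs R = 7.
Step 3: Under H0 (random ordering), E[R] = 2*n_A*n_B/(n_A+n_B) + 1 = 2*8*8/16 + 1 = 9.0000.
        Var[R] = 2*n_A*n_B*(2*n_A*n_B - n_A - n_B) / ((n_A+n_B)^2 * (n_A+n_B-1)) = 14336/3840 = 3.7333.
        SD[R] = 1.9322.
Step 4: Continuity-corrected z = (R + 0.5 - E[R]) / SD[R] = (7 + 0.5 - 9.0000) / 1.9322 = -0.7763.
Step 5: Two-sided p-value via normal approximation = 2*(1 - Phi(|z|)) = 0.437558.
Step 6: alpha = 0.1. fail to reject H0.

R = 7, z = -0.7763, p = 0.437558, fail to reject H0.


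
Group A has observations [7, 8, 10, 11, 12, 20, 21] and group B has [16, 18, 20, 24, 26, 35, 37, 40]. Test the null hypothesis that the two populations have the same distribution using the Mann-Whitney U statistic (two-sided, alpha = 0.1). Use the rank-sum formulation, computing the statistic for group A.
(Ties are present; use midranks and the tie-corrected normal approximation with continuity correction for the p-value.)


Step 1: Combine and sort all 15 observations; assign midranks.
sorted (value, group): (7,X), (8,X), (10,X), (11,X), (12,X), (16,Y), (18,Y), (20,X), (20,Y), (21,X), (24,Y), (26,Y), (35,Y), (37,Y), (40,Y)
ranks: 7->1, 8->2, 10->3, 11->4, 12->5, 16->6, 18->7, 20->8.5, 20->8.5, 21->10, 24->11, 26->12, 35->13, 37->14, 40->15
Step 2: Rank sum for X: R1 = 1 + 2 + 3 + 4 + 5 + 8.5 + 10 = 33.5.
Step 3: U_X = R1 - n1(n1+1)/2 = 33.5 - 7*8/2 = 33.5 - 28 = 5.5.
       U_Y = n1*n2 - U_X = 56 - 5.5 = 50.5.
Step 4: Ties are present, so use the tie-corrected normal approximation (with continuity correction) for the p-value.
Step 5: p-value = 0.010826; compare to alpha = 0.1. reject H0.

U_X = 5.5, p = 0.010826, reject H0 at alpha = 0.1.


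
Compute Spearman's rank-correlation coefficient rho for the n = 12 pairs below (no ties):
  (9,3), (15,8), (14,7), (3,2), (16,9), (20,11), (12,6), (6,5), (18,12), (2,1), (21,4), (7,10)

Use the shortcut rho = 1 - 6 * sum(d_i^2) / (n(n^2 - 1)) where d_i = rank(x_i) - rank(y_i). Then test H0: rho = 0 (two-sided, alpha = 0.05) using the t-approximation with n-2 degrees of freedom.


Step 1: Rank x and y separately (midranks; no ties here).
rank(x): 9->5, 15->8, 14->7, 3->2, 16->9, 20->11, 12->6, 6->3, 18->10, 2->1, 21->12, 7->4
rank(y): 3->3, 8->8, 7->7, 2->2, 9->9, 11->11, 6->6, 5->5, 12->12, 1->1, 4->4, 10->10
Step 2: d_i = R_x(i) - R_y(i); compute d_i^2.
  (5-3)^2=4, (8-8)^2=0, (7-7)^2=0, (2-2)^2=0, (9-9)^2=0, (11-11)^2=0, (6-6)^2=0, (3-5)^2=4, (10-12)^2=4, (1-1)^2=0, (12-4)^2=64, (4-10)^2=36
sum(d^2) = 112.
Step 3: rho = 1 - 6*112 / (12*(12^2 - 1)) = 1 - 672/1716 = 0.608392.
Step 4: Under H0, t = rho * sqrt((n-2)/(1-rho^2)) = 2.4242 ~ t(10).
Step 5: Two-sided p-value from the t-distribution with 10 df = 0.035806.
Step 6: alpha = 0.05. reject H0.

rho = 0.6084, p = 0.035806, reject H0 at alpha = 0.05.
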